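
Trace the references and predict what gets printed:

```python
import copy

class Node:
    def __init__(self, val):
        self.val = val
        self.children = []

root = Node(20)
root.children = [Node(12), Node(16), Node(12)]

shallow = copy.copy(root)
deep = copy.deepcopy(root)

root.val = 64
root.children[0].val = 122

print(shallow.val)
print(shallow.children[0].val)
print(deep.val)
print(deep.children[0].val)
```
20
122
20
12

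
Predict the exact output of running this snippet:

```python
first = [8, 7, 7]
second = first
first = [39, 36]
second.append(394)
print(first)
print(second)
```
[39, 36]
[8, 7, 7, 394]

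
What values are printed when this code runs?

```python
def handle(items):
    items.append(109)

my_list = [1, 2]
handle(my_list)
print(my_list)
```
[1, 2, 109]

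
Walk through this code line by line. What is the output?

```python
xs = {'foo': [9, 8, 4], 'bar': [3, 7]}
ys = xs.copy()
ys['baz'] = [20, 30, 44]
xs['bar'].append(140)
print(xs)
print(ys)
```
{'foo': [9, 8, 4], 'bar': [3, 7, 140]}
{'foo': [9, 8, 4], 'bar': [3, 7, 140], 'baz': [20, 30, 44]}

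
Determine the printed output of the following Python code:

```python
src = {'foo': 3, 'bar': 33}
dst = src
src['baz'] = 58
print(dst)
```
{'foo': 3, 'bar': 33, 'baz': 58}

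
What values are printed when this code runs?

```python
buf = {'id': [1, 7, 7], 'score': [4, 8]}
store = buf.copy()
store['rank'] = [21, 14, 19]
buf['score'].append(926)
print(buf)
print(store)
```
{'id': [1, 7, 7], 'score': [4, 8, 926]}
{'id': [1, 7, 7], 'score': [4, 8, 926], 'rank': [21, 14, 19]}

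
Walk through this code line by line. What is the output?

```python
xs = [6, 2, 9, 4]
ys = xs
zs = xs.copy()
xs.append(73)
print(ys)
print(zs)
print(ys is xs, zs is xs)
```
[6, 2, 9, 4, 73]
[6, 2, 9, 4]
True False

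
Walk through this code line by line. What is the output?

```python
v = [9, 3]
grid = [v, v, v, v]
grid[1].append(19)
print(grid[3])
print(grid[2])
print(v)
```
[9, 3, 19]
[9, 3, 19]
[9, 3, 19]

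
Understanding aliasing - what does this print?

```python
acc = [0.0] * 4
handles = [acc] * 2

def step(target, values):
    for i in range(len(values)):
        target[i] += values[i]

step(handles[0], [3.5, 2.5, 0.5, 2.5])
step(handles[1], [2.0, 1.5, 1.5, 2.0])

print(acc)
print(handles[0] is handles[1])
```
[5.5, 4.0, 2.0, 4.5]
True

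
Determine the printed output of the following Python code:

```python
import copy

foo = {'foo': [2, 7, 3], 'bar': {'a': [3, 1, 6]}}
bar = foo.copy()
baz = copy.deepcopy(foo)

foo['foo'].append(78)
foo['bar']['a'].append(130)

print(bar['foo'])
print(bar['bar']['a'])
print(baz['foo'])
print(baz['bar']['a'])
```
[2, 7, 3, 78]
[3, 1, 6, 130]
[2, 7, 3]
[3, 1, 6]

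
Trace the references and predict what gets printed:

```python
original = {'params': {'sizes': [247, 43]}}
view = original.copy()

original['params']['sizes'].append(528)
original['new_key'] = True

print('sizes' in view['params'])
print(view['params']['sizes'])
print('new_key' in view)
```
True
[247, 43, 528]
False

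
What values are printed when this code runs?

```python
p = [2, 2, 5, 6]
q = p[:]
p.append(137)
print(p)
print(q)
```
[2, 2, 5, 6, 137]
[2, 2, 5, 6]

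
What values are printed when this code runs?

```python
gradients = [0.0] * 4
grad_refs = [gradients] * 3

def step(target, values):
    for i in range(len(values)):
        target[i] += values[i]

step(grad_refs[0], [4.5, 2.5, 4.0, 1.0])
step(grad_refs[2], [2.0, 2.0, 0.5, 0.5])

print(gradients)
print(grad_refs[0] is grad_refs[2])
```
[6.5, 4.5, 4.5, 1.5]
True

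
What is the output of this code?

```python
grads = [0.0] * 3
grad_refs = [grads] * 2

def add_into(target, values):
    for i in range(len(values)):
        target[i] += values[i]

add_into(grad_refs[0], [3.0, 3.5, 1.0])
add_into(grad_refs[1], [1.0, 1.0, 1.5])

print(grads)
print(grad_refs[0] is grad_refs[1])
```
[4.0, 4.5, 2.5]
True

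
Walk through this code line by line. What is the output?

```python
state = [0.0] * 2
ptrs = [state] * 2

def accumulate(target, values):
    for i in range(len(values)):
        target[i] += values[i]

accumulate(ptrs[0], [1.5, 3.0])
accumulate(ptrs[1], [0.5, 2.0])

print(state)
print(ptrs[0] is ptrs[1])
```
[2.0, 5.0]
True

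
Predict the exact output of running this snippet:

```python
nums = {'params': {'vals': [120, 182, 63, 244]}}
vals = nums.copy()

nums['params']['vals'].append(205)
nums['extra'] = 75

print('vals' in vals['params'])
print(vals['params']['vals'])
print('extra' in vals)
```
True
[120, 182, 63, 244, 205]
False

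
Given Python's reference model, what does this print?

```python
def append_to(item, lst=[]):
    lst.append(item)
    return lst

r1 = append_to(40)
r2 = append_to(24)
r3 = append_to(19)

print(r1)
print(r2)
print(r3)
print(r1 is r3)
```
[40, 24, 19]
[40, 24, 19]
[40, 24, 19]
True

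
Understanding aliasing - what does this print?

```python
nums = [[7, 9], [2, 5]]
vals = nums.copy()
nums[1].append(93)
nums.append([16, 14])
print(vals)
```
[[7, 9], [2, 5, 93]]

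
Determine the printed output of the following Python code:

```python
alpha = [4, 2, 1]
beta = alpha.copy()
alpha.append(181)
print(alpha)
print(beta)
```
[4, 2, 1, 181]
[4, 2, 1]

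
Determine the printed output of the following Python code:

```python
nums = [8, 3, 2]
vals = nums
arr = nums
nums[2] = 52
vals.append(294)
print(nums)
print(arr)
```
[8, 3, 52, 294]
[8, 3, 52, 294]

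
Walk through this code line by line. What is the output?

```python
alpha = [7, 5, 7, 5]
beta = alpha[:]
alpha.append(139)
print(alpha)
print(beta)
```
[7, 5, 7, 5, 139]
[7, 5, 7, 5]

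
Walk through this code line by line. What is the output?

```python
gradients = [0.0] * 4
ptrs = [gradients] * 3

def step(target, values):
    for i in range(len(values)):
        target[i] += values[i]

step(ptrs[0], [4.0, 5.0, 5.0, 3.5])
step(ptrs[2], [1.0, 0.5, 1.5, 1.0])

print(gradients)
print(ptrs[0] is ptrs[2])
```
[5.0, 5.5, 6.5, 4.5]
True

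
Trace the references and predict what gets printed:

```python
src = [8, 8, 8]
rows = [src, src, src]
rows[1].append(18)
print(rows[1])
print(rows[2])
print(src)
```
[8, 8, 8, 18]
[8, 8, 8, 18]
[8, 8, 8, 18]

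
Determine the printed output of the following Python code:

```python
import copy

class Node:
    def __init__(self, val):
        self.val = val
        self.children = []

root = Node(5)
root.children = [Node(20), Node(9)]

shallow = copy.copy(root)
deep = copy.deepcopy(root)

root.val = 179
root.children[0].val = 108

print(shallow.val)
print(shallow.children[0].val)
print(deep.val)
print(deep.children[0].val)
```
5
108
5
20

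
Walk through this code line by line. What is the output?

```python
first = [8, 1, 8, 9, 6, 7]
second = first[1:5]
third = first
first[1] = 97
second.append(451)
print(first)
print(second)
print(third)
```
[8, 97, 8, 9, 6, 7]
[1, 8, 9, 6, 451]
[8, 97, 8, 9, 6, 7]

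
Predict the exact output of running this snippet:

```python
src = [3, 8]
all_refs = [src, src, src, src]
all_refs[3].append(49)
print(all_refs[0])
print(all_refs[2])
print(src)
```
[3, 8, 49]
[3, 8, 49]
[3, 8, 49]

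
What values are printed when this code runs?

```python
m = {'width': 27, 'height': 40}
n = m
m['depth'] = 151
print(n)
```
{'width': 27, 'height': 40, 'depth': 151}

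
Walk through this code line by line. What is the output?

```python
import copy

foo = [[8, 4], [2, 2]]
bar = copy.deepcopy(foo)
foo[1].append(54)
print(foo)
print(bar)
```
[[8, 4], [2, 2, 54]]
[[8, 4], [2, 2]]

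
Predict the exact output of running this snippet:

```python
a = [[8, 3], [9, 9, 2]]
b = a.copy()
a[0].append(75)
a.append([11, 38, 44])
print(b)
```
[[8, 3, 75], [9, 9, 2]]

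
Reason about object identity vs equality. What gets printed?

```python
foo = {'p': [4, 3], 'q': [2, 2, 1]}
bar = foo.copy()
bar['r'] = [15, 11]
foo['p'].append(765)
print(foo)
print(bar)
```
{'p': [4, 3, 765], 'q': [2, 2, 1]}
{'p': [4, 3, 765], 'q': [2, 2, 1], 'r': [15, 11]}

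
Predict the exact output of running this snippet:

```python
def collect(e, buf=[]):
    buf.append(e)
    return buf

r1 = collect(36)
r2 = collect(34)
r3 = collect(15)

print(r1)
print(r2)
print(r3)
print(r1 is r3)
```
[36, 34, 15]
[36, 34, 15]
[36, 34, 15]
True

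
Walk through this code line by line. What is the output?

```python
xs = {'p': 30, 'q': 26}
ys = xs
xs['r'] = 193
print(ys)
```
{'p': 30, 'q': 26, 'r': 193}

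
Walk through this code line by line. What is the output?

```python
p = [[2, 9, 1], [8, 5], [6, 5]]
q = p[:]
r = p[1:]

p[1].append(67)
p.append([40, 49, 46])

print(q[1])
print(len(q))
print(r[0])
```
[8, 5, 67]
3
[8, 5, 67]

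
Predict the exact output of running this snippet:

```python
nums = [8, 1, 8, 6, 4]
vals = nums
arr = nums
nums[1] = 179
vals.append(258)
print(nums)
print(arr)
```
[8, 179, 8, 6, 4, 258]
[8, 179, 8, 6, 4, 258]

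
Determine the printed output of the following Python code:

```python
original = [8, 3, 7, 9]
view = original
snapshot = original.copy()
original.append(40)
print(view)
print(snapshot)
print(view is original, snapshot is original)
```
[8, 3, 7, 9, 40]
[8, 3, 7, 9]
True False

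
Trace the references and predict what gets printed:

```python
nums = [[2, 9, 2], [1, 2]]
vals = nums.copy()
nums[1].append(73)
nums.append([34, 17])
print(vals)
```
[[2, 9, 2], [1, 2, 73]]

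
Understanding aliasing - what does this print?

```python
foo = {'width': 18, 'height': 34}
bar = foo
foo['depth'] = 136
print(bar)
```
{'width': 18, 'height': 34, 'depth': 136}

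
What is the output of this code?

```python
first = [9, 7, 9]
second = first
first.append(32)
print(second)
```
[9, 7, 9, 32]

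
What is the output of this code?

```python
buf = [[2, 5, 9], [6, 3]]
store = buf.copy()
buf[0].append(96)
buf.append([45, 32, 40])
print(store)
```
[[2, 5, 9, 96], [6, 3]]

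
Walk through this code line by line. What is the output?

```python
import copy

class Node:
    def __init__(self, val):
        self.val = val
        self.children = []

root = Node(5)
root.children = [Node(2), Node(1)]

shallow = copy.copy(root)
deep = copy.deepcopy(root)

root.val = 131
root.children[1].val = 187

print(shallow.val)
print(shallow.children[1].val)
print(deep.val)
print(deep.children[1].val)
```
5
187
5
1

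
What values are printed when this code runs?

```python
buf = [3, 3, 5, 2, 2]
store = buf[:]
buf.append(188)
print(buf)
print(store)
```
[3, 3, 5, 2, 2, 188]
[3, 3, 5, 2, 2]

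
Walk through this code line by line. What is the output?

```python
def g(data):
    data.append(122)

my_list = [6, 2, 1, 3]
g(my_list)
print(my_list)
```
[6, 2, 1, 3, 122]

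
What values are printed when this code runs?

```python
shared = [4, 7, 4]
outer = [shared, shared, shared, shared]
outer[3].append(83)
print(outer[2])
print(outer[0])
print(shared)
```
[4, 7, 4, 83]
[4, 7, 4, 83]
[4, 7, 4, 83]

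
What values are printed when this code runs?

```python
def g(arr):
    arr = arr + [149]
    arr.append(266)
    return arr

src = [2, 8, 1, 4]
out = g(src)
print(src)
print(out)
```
[2, 8, 1, 4]
[2, 8, 1, 4, 149, 266]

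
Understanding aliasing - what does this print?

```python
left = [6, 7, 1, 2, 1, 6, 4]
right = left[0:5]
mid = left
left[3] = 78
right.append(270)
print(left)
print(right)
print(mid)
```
[6, 7, 1, 78, 1, 6, 4]
[6, 7, 1, 2, 1, 270]
[6, 7, 1, 78, 1, 6, 4]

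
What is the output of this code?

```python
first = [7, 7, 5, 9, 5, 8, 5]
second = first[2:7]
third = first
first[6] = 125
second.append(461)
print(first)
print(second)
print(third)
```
[7, 7, 5, 9, 5, 8, 125]
[5, 9, 5, 8, 5, 461]
[7, 7, 5, 9, 5, 8, 125]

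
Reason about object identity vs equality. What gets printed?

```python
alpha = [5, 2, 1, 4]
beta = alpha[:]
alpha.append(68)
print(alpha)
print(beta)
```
[5, 2, 1, 4, 68]
[5, 2, 1, 4]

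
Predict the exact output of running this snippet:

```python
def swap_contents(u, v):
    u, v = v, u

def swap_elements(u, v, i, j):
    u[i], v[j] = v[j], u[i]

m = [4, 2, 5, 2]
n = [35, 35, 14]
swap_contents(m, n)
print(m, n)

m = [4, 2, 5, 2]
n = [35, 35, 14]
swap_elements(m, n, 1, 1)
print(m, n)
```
[4, 2, 5, 2] [35, 35, 14]
[4, 35, 5, 2] [35, 2, 14]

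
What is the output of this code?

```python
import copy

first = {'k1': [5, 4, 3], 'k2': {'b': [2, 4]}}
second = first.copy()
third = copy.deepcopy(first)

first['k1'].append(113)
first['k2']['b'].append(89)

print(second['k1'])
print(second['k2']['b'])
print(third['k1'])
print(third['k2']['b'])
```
[5, 4, 3, 113]
[2, 4, 89]
[5, 4, 3]
[2, 4]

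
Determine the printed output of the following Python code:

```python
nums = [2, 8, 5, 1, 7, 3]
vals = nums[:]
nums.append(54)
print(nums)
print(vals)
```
[2, 8, 5, 1, 7, 3, 54]
[2, 8, 5, 1, 7, 3]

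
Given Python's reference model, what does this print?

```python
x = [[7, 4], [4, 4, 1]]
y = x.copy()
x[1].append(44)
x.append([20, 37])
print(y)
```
[[7, 4], [4, 4, 1, 44]]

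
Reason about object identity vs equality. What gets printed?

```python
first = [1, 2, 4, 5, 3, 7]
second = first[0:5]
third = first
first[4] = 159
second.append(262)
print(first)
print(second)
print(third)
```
[1, 2, 4, 5, 159, 7]
[1, 2, 4, 5, 3, 262]
[1, 2, 4, 5, 159, 7]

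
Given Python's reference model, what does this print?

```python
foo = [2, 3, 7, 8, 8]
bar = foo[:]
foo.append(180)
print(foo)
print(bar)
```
[2, 3, 7, 8, 8, 180]
[2, 3, 7, 8, 8]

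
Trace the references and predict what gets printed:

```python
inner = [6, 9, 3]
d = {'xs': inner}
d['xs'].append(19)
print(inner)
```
[6, 9, 3, 19]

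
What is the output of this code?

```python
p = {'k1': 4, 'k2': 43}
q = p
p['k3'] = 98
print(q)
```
{'k1': 4, 'k2': 43, 'k3': 98}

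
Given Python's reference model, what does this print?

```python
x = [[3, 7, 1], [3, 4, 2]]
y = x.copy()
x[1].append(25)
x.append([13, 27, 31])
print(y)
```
[[3, 7, 1], [3, 4, 2, 25]]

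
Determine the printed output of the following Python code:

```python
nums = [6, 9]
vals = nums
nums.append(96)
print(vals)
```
[6, 9, 96]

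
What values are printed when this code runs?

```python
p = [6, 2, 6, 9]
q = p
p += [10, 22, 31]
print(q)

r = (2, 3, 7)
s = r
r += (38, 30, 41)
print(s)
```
[6, 2, 6, 9, 10, 22, 31]
(2, 3, 7)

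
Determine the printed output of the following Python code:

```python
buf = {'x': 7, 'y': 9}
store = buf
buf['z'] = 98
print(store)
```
{'x': 7, 'y': 9, 'z': 98}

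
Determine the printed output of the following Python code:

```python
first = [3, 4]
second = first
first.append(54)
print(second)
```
[3, 4, 54]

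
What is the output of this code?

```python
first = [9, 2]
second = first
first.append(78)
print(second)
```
[9, 2, 78]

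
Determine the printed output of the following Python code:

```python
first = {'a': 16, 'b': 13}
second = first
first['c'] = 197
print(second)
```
{'a': 16, 'b': 13, 'c': 197}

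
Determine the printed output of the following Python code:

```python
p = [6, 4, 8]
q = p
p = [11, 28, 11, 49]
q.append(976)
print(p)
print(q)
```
[11, 28, 11, 49]
[6, 4, 8, 976]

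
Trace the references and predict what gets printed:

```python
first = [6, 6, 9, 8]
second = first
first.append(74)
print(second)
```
[6, 6, 9, 8, 74]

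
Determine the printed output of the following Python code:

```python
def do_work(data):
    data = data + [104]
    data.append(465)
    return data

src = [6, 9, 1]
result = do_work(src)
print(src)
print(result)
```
[6, 9, 1]
[6, 9, 1, 104, 465]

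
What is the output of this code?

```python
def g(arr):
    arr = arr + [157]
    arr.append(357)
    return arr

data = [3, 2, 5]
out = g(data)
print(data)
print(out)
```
[3, 2, 5]
[3, 2, 5, 157, 357]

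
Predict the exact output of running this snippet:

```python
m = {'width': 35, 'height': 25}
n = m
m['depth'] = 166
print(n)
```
{'width': 35, 'height': 25, 'depth': 166}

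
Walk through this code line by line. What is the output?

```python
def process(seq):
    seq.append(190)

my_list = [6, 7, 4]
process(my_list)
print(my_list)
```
[6, 7, 4, 190]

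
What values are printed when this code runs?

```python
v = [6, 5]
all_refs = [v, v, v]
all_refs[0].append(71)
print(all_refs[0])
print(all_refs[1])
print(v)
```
[6, 5, 71]
[6, 5, 71]
[6, 5, 71]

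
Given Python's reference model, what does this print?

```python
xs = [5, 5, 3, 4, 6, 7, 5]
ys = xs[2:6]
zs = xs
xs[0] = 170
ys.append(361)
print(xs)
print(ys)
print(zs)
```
[170, 5, 3, 4, 6, 7, 5]
[3, 4, 6, 7, 361]
[170, 5, 3, 4, 6, 7, 5]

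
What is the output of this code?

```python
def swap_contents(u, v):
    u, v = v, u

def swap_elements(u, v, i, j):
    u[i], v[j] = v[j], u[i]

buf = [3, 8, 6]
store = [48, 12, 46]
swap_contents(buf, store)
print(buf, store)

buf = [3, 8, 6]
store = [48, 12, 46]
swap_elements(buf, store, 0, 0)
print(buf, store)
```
[3, 8, 6] [48, 12, 46]
[48, 8, 6] [3, 12, 46]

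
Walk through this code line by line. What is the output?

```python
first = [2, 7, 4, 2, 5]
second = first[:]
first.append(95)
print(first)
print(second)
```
[2, 7, 4, 2, 5, 95]
[2, 7, 4, 2, 5]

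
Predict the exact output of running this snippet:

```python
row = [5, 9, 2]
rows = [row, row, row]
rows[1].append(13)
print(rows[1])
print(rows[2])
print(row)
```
[5, 9, 2, 13]
[5, 9, 2, 13]
[5, 9, 2, 13]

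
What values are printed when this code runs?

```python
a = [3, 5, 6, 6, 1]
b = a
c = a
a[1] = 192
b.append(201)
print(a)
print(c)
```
[3, 192, 6, 6, 1, 201]
[3, 192, 6, 6, 1, 201]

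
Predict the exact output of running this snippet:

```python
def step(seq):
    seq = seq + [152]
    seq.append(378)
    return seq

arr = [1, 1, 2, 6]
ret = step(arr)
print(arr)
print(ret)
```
[1, 1, 2, 6]
[1, 1, 2, 6, 152, 378]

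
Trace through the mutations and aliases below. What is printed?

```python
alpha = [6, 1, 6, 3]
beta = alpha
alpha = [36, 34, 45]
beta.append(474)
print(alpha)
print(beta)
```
[36, 34, 45]
[6, 1, 6, 3, 474]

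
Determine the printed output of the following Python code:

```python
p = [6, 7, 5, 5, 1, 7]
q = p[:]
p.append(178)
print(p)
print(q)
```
[6, 7, 5, 5, 1, 7, 178]
[6, 7, 5, 5, 1, 7]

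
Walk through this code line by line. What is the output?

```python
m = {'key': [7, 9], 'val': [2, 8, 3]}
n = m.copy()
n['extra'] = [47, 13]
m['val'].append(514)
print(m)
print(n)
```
{'key': [7, 9], 'val': [2, 8, 3, 514]}
{'key': [7, 9], 'val': [2, 8, 3, 514], 'extra': [47, 13]}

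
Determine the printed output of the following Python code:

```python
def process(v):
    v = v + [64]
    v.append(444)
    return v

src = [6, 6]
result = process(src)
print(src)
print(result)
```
[6, 6]
[6, 6, 64, 444]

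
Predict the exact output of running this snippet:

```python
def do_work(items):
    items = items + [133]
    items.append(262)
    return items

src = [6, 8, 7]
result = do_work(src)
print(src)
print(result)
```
[6, 8, 7]
[6, 8, 7, 133, 262]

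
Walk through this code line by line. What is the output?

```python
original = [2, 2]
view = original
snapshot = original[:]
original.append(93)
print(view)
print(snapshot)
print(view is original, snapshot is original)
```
[2, 2, 93]
[2, 2]
True False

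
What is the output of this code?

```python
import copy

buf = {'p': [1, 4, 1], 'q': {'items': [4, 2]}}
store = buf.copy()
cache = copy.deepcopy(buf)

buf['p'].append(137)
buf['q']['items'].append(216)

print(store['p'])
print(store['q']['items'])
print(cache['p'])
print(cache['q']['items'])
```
[1, 4, 1, 137]
[4, 2, 216]
[1, 4, 1]
[4, 2]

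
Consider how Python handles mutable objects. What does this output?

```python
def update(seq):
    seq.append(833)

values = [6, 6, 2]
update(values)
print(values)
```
[6, 6, 2, 833]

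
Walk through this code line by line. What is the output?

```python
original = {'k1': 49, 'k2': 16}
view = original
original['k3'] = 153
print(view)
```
{'k1': 49, 'k2': 16, 'k3': 153}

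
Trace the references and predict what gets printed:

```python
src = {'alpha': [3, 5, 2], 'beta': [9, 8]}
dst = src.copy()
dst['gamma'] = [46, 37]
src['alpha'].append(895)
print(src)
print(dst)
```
{'alpha': [3, 5, 2, 895], 'beta': [9, 8]}
{'alpha': [3, 5, 2, 895], 'beta': [9, 8], 'gamma': [46, 37]}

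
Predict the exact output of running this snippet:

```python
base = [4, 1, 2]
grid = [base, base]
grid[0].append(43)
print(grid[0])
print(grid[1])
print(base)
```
[4, 1, 2, 43]
[4, 1, 2, 43]
[4, 1, 2, 43]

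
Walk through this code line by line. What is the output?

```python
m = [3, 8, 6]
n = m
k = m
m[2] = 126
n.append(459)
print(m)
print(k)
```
[3, 8, 126, 459]
[3, 8, 126, 459]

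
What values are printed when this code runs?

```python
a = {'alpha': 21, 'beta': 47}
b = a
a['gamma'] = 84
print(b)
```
{'alpha': 21, 'beta': 47, 'gamma': 84}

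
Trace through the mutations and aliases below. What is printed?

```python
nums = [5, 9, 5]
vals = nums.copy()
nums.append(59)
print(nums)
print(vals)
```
[5, 9, 5, 59]
[5, 9, 5]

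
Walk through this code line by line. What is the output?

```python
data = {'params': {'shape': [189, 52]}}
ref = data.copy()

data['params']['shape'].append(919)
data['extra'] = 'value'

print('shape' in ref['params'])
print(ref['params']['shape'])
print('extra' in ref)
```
True
[189, 52, 919]
False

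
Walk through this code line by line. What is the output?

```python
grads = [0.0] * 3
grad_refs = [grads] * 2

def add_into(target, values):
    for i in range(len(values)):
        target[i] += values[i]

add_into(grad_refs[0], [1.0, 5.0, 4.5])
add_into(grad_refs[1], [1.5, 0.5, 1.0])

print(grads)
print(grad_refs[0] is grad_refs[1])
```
[2.5, 5.5, 5.5]
True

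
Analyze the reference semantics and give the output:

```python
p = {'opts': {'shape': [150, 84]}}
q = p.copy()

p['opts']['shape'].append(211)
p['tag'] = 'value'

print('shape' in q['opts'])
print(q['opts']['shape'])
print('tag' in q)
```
True
[150, 84, 211]
False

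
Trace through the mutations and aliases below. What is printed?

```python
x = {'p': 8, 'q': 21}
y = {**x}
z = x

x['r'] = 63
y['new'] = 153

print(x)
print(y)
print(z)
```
{'p': 8, 'q': 21, 'r': 63}
{'p': 8, 'q': 21, 'new': 153}
{'p': 8, 'q': 21, 'r': 63}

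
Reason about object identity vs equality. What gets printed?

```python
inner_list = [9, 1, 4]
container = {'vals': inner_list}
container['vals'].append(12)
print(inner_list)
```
[9, 1, 4, 12]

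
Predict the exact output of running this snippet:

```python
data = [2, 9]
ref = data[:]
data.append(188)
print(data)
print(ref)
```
[2, 9, 188]
[2, 9]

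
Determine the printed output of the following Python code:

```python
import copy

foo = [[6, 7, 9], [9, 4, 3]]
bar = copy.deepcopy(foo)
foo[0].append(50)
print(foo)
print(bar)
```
[[6, 7, 9, 50], [9, 4, 3]]
[[6, 7, 9], [9, 4, 3]]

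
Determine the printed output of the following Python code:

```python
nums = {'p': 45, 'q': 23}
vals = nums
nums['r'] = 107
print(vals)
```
{'p': 45, 'q': 23, 'r': 107}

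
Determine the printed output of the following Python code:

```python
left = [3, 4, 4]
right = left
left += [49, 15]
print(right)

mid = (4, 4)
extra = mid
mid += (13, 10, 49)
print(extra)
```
[3, 4, 4, 49, 15]
(4, 4)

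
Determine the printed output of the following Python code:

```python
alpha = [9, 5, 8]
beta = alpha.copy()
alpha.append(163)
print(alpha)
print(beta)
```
[9, 5, 8, 163]
[9, 5, 8]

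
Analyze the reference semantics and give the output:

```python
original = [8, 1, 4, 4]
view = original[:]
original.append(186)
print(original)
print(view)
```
[8, 1, 4, 4, 186]
[8, 1, 4, 4]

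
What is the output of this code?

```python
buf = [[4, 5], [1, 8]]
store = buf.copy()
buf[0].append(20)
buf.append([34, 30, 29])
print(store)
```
[[4, 5, 20], [1, 8]]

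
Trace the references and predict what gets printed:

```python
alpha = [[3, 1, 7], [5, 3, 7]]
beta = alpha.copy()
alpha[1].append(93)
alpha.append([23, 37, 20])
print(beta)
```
[[3, 1, 7], [5, 3, 7, 93]]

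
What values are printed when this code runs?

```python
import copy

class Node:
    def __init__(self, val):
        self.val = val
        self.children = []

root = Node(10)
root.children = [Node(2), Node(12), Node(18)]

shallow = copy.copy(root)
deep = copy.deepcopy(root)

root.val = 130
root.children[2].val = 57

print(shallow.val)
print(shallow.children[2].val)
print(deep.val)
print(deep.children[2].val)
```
10
57
10
18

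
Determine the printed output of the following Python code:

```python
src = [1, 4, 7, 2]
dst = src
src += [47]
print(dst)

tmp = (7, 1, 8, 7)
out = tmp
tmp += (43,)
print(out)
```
[1, 4, 7, 2, 47]
(7, 1, 8, 7)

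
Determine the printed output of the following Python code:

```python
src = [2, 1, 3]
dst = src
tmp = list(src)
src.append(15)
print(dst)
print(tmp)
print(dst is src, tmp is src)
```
[2, 1, 3, 15]
[2, 1, 3]
True False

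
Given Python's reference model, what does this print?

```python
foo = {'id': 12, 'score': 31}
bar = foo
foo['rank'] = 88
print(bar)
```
{'id': 12, 'score': 31, 'rank': 88}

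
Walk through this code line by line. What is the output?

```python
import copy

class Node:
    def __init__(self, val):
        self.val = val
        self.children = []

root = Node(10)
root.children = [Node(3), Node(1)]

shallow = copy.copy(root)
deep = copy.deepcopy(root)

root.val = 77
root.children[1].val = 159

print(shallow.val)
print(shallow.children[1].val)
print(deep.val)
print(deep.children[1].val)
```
10
159
10
1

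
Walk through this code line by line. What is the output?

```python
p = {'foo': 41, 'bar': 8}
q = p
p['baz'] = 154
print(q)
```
{'foo': 41, 'bar': 8, 'baz': 154}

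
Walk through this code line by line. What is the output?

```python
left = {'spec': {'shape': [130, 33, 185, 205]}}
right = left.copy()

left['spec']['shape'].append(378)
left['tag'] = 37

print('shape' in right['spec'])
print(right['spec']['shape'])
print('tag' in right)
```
True
[130, 33, 185, 205, 378]
False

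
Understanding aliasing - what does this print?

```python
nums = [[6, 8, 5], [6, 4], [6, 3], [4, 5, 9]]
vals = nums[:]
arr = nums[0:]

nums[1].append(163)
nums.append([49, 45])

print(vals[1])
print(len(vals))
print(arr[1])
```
[6, 4, 163]
4
[6, 4, 163]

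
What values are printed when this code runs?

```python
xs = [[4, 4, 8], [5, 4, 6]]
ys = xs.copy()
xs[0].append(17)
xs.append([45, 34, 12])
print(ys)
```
[[4, 4, 8, 17], [5, 4, 6]]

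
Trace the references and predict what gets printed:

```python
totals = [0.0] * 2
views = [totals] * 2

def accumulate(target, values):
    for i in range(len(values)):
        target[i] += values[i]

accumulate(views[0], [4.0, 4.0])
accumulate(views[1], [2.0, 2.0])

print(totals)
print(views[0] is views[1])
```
[6.0, 6.0]
True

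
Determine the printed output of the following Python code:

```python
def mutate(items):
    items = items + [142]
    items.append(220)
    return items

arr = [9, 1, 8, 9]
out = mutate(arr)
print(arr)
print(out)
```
[9, 1, 8, 9]
[9, 1, 8, 9, 142, 220]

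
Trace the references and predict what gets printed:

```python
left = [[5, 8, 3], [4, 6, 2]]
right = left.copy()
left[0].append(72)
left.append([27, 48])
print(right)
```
[[5, 8, 3, 72], [4, 6, 2]]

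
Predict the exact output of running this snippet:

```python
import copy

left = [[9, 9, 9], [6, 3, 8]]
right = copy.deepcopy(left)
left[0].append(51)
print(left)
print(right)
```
[[9, 9, 9, 51], [6, 3, 8]]
[[9, 9, 9], [6, 3, 8]]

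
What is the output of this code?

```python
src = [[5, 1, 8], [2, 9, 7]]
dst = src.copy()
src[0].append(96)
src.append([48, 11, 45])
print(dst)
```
[[5, 1, 8, 96], [2, 9, 7]]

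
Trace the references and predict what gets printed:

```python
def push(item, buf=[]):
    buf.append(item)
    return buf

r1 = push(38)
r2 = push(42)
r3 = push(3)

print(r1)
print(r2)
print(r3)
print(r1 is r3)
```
[38, 42, 3]
[38, 42, 3]
[38, 42, 3]
True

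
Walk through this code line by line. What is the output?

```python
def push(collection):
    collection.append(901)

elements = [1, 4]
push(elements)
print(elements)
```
[1, 4, 901]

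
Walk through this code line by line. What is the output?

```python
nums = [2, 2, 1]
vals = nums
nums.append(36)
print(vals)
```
[2, 2, 1, 36]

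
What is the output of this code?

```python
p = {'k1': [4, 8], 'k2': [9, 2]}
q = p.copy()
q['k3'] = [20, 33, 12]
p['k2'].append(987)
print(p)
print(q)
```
{'k1': [4, 8], 'k2': [9, 2, 987]}
{'k1': [4, 8], 'k2': [9, 2, 987], 'k3': [20, 33, 12]}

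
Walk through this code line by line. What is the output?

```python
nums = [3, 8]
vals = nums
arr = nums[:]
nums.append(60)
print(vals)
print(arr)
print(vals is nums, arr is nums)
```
[3, 8, 60]
[3, 8]
True False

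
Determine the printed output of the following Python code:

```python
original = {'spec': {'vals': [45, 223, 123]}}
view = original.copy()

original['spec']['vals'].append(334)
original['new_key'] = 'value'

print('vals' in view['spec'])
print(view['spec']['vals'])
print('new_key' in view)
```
True
[45, 223, 123, 334]
False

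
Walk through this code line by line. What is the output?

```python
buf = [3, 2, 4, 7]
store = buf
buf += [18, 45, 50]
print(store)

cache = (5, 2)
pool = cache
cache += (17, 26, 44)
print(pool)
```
[3, 2, 4, 7, 18, 45, 50]
(5, 2)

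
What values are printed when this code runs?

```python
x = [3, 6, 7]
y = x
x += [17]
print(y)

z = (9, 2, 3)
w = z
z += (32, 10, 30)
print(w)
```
[3, 6, 7, 17]
(9, 2, 3)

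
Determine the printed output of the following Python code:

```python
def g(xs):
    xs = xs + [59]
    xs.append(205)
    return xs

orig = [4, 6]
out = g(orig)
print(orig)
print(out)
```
[4, 6]
[4, 6, 59, 205]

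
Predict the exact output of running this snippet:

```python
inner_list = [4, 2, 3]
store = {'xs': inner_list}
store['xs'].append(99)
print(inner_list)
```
[4, 2, 3, 99]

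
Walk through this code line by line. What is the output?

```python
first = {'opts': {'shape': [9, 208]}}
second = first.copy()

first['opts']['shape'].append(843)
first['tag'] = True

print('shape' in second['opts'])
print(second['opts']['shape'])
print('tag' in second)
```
True
[9, 208, 843]
False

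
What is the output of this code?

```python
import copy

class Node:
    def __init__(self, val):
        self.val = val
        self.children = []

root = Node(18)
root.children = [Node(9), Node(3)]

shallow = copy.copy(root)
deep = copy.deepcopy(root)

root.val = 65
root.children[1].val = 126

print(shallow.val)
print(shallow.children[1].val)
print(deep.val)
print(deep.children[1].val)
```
18
126
18
3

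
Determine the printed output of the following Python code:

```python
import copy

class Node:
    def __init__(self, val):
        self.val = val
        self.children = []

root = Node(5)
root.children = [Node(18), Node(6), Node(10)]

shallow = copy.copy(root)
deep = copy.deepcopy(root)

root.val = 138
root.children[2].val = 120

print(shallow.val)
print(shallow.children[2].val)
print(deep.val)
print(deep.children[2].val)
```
5
120
5
10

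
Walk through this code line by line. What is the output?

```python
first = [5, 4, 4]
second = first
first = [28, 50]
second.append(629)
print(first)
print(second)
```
[28, 50]
[5, 4, 4, 629]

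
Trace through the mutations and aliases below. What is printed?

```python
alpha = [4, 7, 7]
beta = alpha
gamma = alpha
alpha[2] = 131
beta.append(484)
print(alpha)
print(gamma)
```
[4, 7, 131, 484]
[4, 7, 131, 484]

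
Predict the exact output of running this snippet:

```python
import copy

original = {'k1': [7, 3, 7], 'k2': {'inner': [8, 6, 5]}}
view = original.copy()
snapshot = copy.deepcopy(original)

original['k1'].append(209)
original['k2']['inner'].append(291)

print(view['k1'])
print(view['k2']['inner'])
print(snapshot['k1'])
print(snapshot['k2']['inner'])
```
[7, 3, 7, 209]
[8, 6, 5, 291]
[7, 3, 7]
[8, 6, 5]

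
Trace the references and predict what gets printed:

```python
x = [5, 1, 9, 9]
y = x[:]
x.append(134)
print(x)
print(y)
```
[5, 1, 9, 9, 134]
[5, 1, 9, 9]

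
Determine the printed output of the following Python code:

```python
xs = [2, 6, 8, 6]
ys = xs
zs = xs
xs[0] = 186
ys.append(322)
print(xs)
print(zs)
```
[186, 6, 8, 6, 322]
[186, 6, 8, 6, 322]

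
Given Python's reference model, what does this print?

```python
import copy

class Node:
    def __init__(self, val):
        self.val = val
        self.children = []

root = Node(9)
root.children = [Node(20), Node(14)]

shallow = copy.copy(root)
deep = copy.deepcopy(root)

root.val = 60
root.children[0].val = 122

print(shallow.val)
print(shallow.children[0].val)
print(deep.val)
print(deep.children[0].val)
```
9
122
9
20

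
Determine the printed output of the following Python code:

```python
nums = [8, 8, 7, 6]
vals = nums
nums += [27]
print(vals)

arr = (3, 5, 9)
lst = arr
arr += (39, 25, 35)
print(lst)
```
[8, 8, 7, 6, 27]
(3, 5, 9)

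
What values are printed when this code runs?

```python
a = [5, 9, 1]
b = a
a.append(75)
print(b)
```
[5, 9, 1, 75]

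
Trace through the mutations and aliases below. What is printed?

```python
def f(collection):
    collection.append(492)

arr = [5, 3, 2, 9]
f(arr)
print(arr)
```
[5, 3, 2, 9, 492]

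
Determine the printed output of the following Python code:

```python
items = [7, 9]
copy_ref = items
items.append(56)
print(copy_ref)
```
[7, 9, 56]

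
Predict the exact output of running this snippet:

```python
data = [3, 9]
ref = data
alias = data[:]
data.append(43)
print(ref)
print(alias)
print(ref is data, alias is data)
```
[3, 9, 43]
[3, 9]
True False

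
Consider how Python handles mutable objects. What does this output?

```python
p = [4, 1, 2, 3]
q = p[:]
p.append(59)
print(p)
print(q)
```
[4, 1, 2, 3, 59]
[4, 1, 2, 3]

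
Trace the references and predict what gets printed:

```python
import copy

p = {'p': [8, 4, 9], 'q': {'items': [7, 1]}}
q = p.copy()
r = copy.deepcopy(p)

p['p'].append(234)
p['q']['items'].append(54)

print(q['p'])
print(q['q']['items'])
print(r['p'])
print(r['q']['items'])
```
[8, 4, 9, 234]
[7, 1, 54]
[8, 4, 9]
[7, 1]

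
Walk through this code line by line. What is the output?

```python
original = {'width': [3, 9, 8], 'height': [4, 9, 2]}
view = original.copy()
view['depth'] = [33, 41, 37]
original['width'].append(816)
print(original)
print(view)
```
{'width': [3, 9, 8, 816], 'height': [4, 9, 2]}
{'width': [3, 9, 8, 816], 'height': [4, 9, 2], 'depth': [33, 41, 37]}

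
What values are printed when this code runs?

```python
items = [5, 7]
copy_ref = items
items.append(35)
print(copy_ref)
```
[5, 7, 35]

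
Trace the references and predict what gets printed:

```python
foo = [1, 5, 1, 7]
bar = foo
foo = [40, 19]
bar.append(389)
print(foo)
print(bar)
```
[40, 19]
[1, 5, 1, 7, 389]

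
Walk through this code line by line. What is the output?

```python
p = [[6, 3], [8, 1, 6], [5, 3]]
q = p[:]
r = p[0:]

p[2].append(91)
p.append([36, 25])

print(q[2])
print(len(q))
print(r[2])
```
[5, 3, 91]
3
[5, 3, 91]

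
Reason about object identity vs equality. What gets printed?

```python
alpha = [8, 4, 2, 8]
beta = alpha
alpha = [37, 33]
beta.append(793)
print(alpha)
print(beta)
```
[37, 33]
[8, 4, 2, 8, 793]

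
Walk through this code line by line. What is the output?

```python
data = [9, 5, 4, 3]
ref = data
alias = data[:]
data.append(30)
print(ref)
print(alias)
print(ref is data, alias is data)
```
[9, 5, 4, 3, 30]
[9, 5, 4, 3]
True False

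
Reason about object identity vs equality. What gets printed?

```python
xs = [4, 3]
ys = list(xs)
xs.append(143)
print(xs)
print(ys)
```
[4, 3, 143]
[4, 3]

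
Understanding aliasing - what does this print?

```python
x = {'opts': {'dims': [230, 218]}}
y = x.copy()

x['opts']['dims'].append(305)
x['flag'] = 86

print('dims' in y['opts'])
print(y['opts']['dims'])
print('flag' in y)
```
True
[230, 218, 305]
False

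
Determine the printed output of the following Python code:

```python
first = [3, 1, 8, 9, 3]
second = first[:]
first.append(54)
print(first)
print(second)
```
[3, 1, 8, 9, 3, 54]
[3, 1, 8, 9, 3]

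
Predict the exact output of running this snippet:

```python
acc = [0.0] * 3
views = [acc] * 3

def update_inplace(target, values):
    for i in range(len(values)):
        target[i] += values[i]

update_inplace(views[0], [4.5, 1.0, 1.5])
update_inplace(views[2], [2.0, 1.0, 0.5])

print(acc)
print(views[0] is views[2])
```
[6.5, 2.0, 2.0]
True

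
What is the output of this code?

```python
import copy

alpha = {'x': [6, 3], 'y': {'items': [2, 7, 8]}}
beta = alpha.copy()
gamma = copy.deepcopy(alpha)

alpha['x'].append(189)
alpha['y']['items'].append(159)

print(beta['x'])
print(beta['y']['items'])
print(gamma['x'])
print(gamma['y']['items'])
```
[6, 3, 189]
[2, 7, 8, 159]
[6, 3]
[2, 7, 8]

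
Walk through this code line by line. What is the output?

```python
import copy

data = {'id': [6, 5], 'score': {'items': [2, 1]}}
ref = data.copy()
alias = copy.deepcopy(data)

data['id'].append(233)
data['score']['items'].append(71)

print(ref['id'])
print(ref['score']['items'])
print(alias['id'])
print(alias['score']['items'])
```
[6, 5, 233]
[2, 1, 71]
[6, 5]
[2, 1]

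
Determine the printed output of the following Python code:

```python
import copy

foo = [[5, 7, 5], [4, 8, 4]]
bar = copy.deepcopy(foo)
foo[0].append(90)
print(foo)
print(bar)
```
[[5, 7, 5, 90], [4, 8, 4]]
[[5, 7, 5], [4, 8, 4]]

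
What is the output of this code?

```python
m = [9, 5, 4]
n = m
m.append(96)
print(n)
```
[9, 5, 4, 96]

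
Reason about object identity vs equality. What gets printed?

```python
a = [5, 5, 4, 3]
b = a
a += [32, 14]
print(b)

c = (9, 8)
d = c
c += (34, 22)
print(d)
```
[5, 5, 4, 3, 32, 14]
(9, 8)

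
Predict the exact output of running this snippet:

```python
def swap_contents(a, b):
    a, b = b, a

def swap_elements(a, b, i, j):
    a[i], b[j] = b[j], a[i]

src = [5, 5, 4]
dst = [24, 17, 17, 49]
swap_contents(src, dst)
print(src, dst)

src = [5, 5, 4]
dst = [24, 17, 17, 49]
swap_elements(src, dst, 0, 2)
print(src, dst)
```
[5, 5, 4] [24, 17, 17, 49]
[17, 5, 4] [24, 17, 5, 49]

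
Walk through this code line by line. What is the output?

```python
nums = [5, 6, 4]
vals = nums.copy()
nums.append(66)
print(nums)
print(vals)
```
[5, 6, 4, 66]
[5, 6, 4]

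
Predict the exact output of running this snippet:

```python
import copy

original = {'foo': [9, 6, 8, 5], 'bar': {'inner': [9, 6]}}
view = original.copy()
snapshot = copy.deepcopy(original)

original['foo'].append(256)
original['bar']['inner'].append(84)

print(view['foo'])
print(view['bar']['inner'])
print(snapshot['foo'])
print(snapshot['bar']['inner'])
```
[9, 6, 8, 5, 256]
[9, 6, 84]
[9, 6, 8, 5]
[9, 6]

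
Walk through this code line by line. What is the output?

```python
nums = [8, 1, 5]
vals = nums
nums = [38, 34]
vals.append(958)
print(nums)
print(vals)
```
[38, 34]
[8, 1, 5, 958]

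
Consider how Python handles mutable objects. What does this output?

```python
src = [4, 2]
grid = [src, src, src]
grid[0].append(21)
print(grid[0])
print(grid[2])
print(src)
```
[4, 2, 21]
[4, 2, 21]
[4, 2, 21]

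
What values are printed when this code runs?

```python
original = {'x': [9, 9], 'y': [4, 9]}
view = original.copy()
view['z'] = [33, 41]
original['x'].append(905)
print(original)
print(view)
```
{'x': [9, 9, 905], 'y': [4, 9]}
{'x': [9, 9, 905], 'y': [4, 9], 'z': [33, 41]}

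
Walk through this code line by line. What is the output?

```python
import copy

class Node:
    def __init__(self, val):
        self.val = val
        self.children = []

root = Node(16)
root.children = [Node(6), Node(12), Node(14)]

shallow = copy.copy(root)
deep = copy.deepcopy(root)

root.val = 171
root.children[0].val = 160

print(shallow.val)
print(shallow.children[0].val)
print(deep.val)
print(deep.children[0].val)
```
16
160
16
6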